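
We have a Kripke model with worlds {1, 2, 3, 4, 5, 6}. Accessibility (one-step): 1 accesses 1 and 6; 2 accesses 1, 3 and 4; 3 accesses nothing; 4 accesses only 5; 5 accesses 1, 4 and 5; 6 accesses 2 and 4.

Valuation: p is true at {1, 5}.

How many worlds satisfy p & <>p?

2

1: p is T, <>p is T. ✓
2: p is F, <>p is T. ✗
3: p is F, <>p is F. ✗
4: p is F, <>p is T. ✗
5: p is T, <>p is T. ✓
6: p is F, <>p is F. ✗
Satisfying worlds: {1, 5}.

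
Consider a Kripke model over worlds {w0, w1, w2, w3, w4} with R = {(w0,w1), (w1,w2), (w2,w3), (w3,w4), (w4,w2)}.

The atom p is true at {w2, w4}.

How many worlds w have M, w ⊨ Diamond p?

w0: successors {w1}; p there: w1:F. ✗
w1: successors {w2}; p there: w2:T. ✓
w2: successors {w3}; p there: w3:F. ✗
w3: successors {w4}; p there: w4:T. ✓
w4: successors {w2}; p there: w2:T. ✓
Satisfying worlds: {w1, w3, w4}.

3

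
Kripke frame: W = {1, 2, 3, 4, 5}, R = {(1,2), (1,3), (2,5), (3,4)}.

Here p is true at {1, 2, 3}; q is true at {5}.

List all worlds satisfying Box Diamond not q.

1: successors {2, 3}; Diamond not q there: 2:F, 3:T. ✗
2: successors {5}; Diamond not q there: 5:F. ✗
3: successors {4}; Diamond not q there: 4:F. ✗
4: no successors, so Box Diamond not q holds vacuously. ✓
5: no successors, so Box Diamond not q holds vacuously. ✓

{4, 5}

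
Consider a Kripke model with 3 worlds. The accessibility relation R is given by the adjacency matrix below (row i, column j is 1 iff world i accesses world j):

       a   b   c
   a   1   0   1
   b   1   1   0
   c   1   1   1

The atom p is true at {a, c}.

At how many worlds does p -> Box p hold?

a: p is T, Box p is T. ✓
b: p is F, Box p is F. ✓
c: p is T, Box p is F. ✗
Satisfying worlds: {a, b}.

2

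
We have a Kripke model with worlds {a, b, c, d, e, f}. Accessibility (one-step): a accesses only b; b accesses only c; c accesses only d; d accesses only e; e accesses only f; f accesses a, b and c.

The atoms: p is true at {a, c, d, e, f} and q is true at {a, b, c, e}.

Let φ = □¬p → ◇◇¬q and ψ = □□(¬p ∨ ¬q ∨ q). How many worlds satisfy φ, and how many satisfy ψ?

For □¬p → ◇◇¬q:
a: □¬p is T, ◇◇¬q is F. ✗
b: □¬p is F, ◇◇¬q is T. ✓
c: □¬p is F, ◇◇¬q is F. ✓
d: □¬p is F, ◇◇¬q is T. ✓
e: □¬p is F, ◇◇¬q is F. ✓
f: □¬p is F, ◇◇¬q is T. ✓
— 5 worlds.
For □□(¬p ∨ ¬q ∨ q):
a: successors {b}; □(¬p ∨ ¬q ∨ q) there: b:T. ✓
b: successors {c}; □(¬p ∨ ¬q ∨ q) there: c:T. ✓
c: successors {d}; □(¬p ∨ ¬q ∨ q) there: d:T. ✓
d: successors {e}; □(¬p ∨ ¬q ∨ q) there: e:T. ✓
e: successors {f}; □(¬p ∨ ¬q ∨ q) there: f:T. ✓
f: successors {a, b, c}; □(¬p ∨ ¬q ∨ q) there: a:T, b:T, c:T. ✓
— 6 worlds.

5 and 6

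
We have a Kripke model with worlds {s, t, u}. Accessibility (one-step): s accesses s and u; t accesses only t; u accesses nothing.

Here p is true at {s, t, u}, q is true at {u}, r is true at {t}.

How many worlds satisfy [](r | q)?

2

s: successors {s, u}; r | q there: s:F, u:T. ✗
t: successors {t}; r | q there: t:T. ✓
u: no successors, so [](r | q) holds vacuously. ✓
Satisfying worlds: {t, u}.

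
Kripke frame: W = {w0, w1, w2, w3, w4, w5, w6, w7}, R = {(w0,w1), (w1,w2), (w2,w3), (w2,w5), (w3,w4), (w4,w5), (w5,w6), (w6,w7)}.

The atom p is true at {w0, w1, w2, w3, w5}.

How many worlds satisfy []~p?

4

w0: successors {w1}; ~p there: w1:F. ✗
w1: successors {w2}; ~p there: w2:F. ✗
w2: successors {w3, w5}; ~p there: w3:F, w5:F. ✗
w3: successors {w4}; ~p there: w4:T. ✓
w4: successors {w5}; ~p there: w5:F. ✗
w5: successors {w6}; ~p there: w6:T. ✓
w6: successors {w7}; ~p there: w7:T. ✓
w7: no successors, so []~p holds vacuously. ✓
Satisfying worlds: {w3, w5, w6, w7}.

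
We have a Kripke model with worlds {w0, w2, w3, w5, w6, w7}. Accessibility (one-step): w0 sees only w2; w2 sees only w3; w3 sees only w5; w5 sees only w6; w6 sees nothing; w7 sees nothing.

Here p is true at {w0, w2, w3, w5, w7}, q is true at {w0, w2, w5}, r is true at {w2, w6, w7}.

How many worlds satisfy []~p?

3

w0: successors {w2}; ~p there: w2:F. ✗
w2: successors {w3}; ~p there: w3:F. ✗
w3: successors {w5}; ~p there: w5:F. ✗
w5: successors {w6}; ~p there: w6:T. ✓
w6: no successors, so []~p holds vacuously. ✓
w7: no successors, so []~p holds vacuously. ✓
Satisfying worlds: {w5, w6, w7}.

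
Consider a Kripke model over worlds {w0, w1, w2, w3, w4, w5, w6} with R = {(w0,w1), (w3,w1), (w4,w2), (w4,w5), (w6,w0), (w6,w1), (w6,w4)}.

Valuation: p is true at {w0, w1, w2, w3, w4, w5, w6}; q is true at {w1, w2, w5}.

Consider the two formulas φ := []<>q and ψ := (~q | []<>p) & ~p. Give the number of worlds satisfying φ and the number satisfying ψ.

For []<>q:
w0: successors {w1}; <>q there: w1:F. ✗
w1: no successors, so []<>q holds vacuously. ✓
w2: no successors, so []<>q holds vacuously. ✓
w3: successors {w1}; <>q there: w1:F. ✗
w4: successors {w2, w5}; <>q there: w2:F, w5:F. ✗
w5: no successors, so []<>q holds vacuously. ✓
w6: successors {w0, w1, w4}; <>q there: w0:T, w1:F, w4:T. ✗
— 3 worlds.
For (~q | []<>p) & ~p:
w0: ~q | []<>p is T, ~p is F. ✗
w1: ~q | []<>p is T, ~p is F. ✗
w2: ~q | []<>p is T, ~p is F. ✗
w3: ~q | []<>p is T, ~p is F. ✗
w4: ~q | []<>p is T, ~p is F. ✗
w5: ~q | []<>p is T, ~p is F. ✗
w6: ~q | []<>p is T, ~p is F. ✗
— 0 worlds.

3 and 0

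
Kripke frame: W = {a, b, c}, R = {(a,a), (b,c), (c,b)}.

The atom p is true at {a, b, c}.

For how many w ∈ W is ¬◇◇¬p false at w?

a: ◇◇¬p is F. ✓
b: ◇◇¬p is F. ✓
c: ◇◇¬p is F. ✓
Satisfying worlds: {a, b, c}.
So ¬◇◇¬p fails at the other 0 worlds.

0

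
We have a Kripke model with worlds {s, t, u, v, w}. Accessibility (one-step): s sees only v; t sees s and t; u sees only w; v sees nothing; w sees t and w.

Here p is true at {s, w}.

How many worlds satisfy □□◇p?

s: successors {v}; □◇p there: v:T. ✓
t: successors {s, t}; □◇p there: s:F, t:F. ✗
u: successors {w}; □◇p there: w:T. ✓
v: no successors, so □□◇p holds vacuously. ✓
w: successors {t, w}; □◇p there: t:F, w:T. ✗
Satisfying worlds: {s, u, v}.

3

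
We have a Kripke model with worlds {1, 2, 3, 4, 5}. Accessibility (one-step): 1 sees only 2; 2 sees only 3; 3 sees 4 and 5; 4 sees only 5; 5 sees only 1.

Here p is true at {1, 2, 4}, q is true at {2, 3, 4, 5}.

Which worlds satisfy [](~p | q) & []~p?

{2, 4}

1: [](~p | q) is T, []~p is F. ✗
2: [](~p | q) is T, []~p is T. ✓
3: [](~p | q) is T, []~p is F. ✗
4: [](~p | q) is T, []~p is T. ✓
5: [](~p | q) is F, []~p is F. ✗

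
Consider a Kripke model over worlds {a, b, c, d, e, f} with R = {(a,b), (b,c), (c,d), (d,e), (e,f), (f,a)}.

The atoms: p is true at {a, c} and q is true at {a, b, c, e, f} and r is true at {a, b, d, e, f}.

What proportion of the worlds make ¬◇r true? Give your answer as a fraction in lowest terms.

1/6

a: ◇r is T. ✗
b: ◇r is F. ✓
c: ◇r is T. ✗
d: ◇r is T. ✗
e: ◇r is T. ✗
f: ◇r is T. ✗
That's 1 of 6 worlds, so 1/6.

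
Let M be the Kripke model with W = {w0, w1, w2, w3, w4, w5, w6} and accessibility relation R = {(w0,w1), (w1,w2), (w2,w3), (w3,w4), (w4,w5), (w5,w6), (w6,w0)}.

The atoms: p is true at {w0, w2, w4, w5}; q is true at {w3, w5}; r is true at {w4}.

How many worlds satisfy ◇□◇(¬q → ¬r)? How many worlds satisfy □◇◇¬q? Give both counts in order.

For ◇□◇(¬q → ¬r):
w0: successors {w1}; □◇(¬q → ¬r) there: w1:T. ✓
w1: successors {w2}; □◇(¬q → ¬r) there: w2:F. ✗
w2: successors {w3}; □◇(¬q → ¬r) there: w3:T. ✓
w3: successors {w4}; □◇(¬q → ¬r) there: w4:T. ✓
w4: successors {w5}; □◇(¬q → ¬r) there: w5:T. ✓
w5: successors {w6}; □◇(¬q → ¬r) there: w6:T. ✓
w6: successors {w0}; □◇(¬q → ¬r) there: w0:T. ✓
— 6 worlds.
For □◇◇¬q:
w0: successors {w1}; ◇◇¬q there: w1:F. ✗
w1: successors {w2}; ◇◇¬q there: w2:T. ✓
w2: successors {w3}; ◇◇¬q there: w3:F. ✗
w3: successors {w4}; ◇◇¬q there: w4:T. ✓
w4: successors {w5}; ◇◇¬q there: w5:T. ✓
w5: successors {w6}; ◇◇¬q there: w6:T. ✓
w6: successors {w0}; ◇◇¬q there: w0:T. ✓
— 5 worlds.

6 and 5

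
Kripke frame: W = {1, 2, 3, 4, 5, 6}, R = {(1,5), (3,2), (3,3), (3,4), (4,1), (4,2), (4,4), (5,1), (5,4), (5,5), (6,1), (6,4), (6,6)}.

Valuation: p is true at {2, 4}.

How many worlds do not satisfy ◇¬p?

1: successors {5}; ¬p there: 5:T. ✓
2: no successors, so ◇¬p fails. ✗
3: successors {2, 3, 4}; ¬p there: 2:F, 3:T, 4:F. ✓
4: successors {1, 2, 4}; ¬p there: 1:T, 2:F, 4:F. ✓
5: successors {1, 4, 5}; ¬p there: 1:T, 4:F, 5:T. ✓
6: successors {1, 4, 6}; ¬p there: 1:T, 4:F, 6:T. ✓
Satisfying worlds: {1, 3, 4, 5, 6}.
So ◇¬p fails at the other 1 world.

1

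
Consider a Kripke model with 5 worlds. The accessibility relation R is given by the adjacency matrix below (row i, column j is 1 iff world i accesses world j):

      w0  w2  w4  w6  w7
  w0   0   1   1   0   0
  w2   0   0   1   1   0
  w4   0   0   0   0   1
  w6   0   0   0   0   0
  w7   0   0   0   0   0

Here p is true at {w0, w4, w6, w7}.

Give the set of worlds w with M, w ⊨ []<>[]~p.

{w0, w6, w7}

w0: successors {w2, w4}; <>[]~p there: w2:T, w4:T. ✓
w2: successors {w4, w6}; <>[]~p there: w4:T, w6:F. ✗
w4: successors {w7}; <>[]~p there: w7:F. ✗
w6: no successors, so []<>[]~p holds vacuously. ✓
w7: no successors, so []<>[]~p holds vacuously. ✓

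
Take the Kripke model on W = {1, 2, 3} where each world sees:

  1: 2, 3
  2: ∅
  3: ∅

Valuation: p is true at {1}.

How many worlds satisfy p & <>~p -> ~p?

1: p & <>~p is T, ~p is F. ✗
2: p & <>~p is F, ~p is T. ✓
3: p & <>~p is F, ~p is T. ✓
Satisfying worlds: {2, 3}.

2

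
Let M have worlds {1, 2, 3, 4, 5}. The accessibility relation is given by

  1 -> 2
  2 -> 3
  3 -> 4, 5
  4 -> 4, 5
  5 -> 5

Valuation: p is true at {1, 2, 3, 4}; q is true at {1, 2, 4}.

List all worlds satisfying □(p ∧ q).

1: successors {2}; p ∧ q there: 2:T. ✓
2: successors {3}; p ∧ q there: 3:F. ✗
3: successors {4, 5}; p ∧ q there: 4:T, 5:F. ✗
4: successors {4, 5}; p ∧ q there: 4:T, 5:F. ✗
5: successors {5}; p ∧ q there: 5:F. ✗

{1}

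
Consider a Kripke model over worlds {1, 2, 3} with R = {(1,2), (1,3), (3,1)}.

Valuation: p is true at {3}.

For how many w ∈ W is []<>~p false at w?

1: successors {2, 3}; <>~p there: 2:F, 3:T. ✗
2: no successors, so []<>~p holds vacuously. ✓
3: successors {1}; <>~p there: 1:T. ✓
Satisfying worlds: {2, 3}.
So []<>~p fails at the other 1 world.

1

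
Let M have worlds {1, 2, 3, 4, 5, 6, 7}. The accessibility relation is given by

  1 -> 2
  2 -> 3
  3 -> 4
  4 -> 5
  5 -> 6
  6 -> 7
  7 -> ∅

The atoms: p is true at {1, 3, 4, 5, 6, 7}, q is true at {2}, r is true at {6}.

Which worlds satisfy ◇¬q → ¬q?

1: ◇¬q is F, ¬q is T. ✓
2: ◇¬q is T, ¬q is F. ✗
3: ◇¬q is T, ¬q is T. ✓
4: ◇¬q is T, ¬q is T. ✓
5: ◇¬q is T, ¬q is T. ✓
6: ◇¬q is T, ¬q is T. ✓
7: ◇¬q is F, ¬q is T. ✓

{1, 3, 4, 5, 6, 7}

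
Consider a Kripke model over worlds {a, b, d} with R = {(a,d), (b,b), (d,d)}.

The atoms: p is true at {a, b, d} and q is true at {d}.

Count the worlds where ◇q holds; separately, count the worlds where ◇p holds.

2 and 3

For ◇q:
a: successors {d}; q there: d:T. ✓
b: successors {b}; q there: b:F. ✗
d: successors {d}; q there: d:T. ✓
— 2 worlds.
For ◇p:
a: successors {d}; p there: d:T. ✓
b: successors {b}; p there: b:T. ✓
d: successors {d}; p there: d:T. ✓
— 3 worlds.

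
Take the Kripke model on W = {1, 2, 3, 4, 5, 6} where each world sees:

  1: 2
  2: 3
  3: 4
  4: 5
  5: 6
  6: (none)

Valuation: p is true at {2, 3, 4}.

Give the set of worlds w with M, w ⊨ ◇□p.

1: successors {2}; □p there: 2:T. ✓
2: successors {3}; □p there: 3:T. ✓
3: successors {4}; □p there: 4:F. ✗
4: successors {5}; □p there: 5:F. ✗
5: successors {6}; □p there: 6:T. ✓
6: no successors, so ◇□p fails. ✗

{1, 2, 5}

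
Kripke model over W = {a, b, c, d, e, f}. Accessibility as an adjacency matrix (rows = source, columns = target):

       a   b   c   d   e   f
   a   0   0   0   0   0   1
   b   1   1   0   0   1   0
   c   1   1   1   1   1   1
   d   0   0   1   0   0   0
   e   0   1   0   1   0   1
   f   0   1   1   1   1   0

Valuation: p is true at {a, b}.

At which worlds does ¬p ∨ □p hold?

a: ¬p is F, □p is F. ✗
b: ¬p is F, □p is F. ✗
c: ¬p is T, □p is F. ✓
d: ¬p is T, □p is F. ✓
e: ¬p is T, □p is F. ✓
f: ¬p is T, □p is F. ✓

{c, d, e, f}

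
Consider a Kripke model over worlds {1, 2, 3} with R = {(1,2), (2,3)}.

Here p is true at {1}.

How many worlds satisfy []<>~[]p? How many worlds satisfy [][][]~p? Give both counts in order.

For []<>~[]p:
1: successors {2}; <>~[]p there: 2:F. ✗
2: successors {3}; <>~[]p there: 3:F. ✗
3: no successors, so []<>~[]p holds vacuously. ✓
— 1 world.
For [][][]~p:
1: successors {2}; [][]~p there: 2:T. ✓
2: successors {3}; [][]~p there: 3:T. ✓
3: no successors, so [][][]~p holds vacuously. ✓
— 3 worlds.

1 and 3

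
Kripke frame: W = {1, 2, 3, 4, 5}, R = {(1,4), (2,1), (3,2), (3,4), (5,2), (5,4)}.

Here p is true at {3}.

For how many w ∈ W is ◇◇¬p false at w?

2

1: successors {4}; ◇¬p there: 4:F. ✗
2: successors {1}; ◇¬p there: 1:T. ✓
3: successors {2, 4}; ◇¬p there: 2:T, 4:F. ✓
4: no successors, so ◇◇¬p fails. ✗
5: successors {2, 4}; ◇¬p there: 2:T, 4:F. ✓
Satisfying worlds: {2, 3, 5}.
So ◇◇¬p fails at the other 2 worlds.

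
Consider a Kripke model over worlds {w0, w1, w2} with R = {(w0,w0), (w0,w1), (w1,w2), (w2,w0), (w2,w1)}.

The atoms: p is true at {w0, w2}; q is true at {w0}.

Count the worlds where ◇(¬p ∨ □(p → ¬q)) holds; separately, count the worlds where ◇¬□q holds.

For ◇(¬p ∨ □(p → ¬q)):
w0: successors {w0, w1}; ¬p ∨ □(p → ¬q) there: w0:F, w1:T. ✓
w1: successors {w2}; ¬p ∨ □(p → ¬q) there: w2:F. ✗
w2: successors {w0, w1}; ¬p ∨ □(p → ¬q) there: w0:F, w1:T. ✓
— 2 worlds.
For ◇¬□q:
w0: successors {w0, w1}; ¬□q there: w0:T, w1:T. ✓
w1: successors {w2}; ¬□q there: w2:T. ✓
w2: successors {w0, w1}; ¬□q there: w0:T, w1:T. ✓
— 3 worlds.

2 and 3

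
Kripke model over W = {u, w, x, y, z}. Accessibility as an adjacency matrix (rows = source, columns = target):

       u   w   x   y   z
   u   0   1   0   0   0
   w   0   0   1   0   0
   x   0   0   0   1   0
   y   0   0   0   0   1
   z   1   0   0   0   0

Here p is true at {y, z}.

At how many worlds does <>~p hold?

u: successors {w}; ~p there: w:T. ✓
w: successors {x}; ~p there: x:T. ✓
x: successors {y}; ~p there: y:F. ✗
y: successors {z}; ~p there: z:F. ✗
z: successors {u}; ~p there: u:T. ✓
Satisfying worlds: {u, w, z}.

3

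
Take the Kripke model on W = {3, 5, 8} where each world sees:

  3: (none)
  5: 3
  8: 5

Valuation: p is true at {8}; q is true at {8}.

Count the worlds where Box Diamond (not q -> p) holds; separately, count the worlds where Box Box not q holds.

1 and 3

For Box Diamond (not q -> p):
3: no successors, so Box Diamond (not q -> p) holds vacuously. ✓
5: successors {3}; Diamond (not q -> p) there: 3:F. ✗
8: successors {5}; Diamond (not q -> p) there: 5:F. ✗
— 1 world.
For Box Box not q:
3: no successors, so Box Box not q holds vacuously. ✓
5: successors {3}; Box not q there: 3:T. ✓
8: successors {5}; Box not q there: 5:T. ✓
— 3 worlds.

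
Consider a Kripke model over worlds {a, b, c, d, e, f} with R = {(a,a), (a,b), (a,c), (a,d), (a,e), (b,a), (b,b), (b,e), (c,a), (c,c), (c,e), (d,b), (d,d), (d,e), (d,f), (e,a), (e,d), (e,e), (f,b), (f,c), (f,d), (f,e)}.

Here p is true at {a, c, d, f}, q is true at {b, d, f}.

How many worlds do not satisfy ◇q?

1

a: successors {a, b, c, d, e}; q there: a:F, b:T, c:F, d:T, e:F. ✓
b: successors {a, b, e}; q there: a:F, b:T, e:F. ✓
c: successors {a, c, e}; q there: a:F, c:F, e:F. ✗
d: successors {b, d, e, f}; q there: b:T, d:T, e:F, f:T. ✓
e: successors {a, d, e}; q there: a:F, d:T, e:F. ✓
f: successors {b, c, d, e}; q there: b:T, c:F, d:T, e:F. ✓
Satisfying worlds: {a, b, d, e, f}.
So ◇q fails at the other 1 world.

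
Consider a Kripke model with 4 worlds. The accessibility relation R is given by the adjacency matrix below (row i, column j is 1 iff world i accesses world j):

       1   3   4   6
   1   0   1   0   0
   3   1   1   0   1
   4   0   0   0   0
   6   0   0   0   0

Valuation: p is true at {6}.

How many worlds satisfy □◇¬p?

3

1: successors {3}; ◇¬p there: 3:T. ✓
3: successors {1, 3, 6}; ◇¬p there: 1:T, 3:T, 6:F. ✗
4: no successors, so □◇¬p holds vacuously. ✓
6: no successors, so □◇¬p holds vacuously. ✓
Satisfying worlds: {1, 4, 6}.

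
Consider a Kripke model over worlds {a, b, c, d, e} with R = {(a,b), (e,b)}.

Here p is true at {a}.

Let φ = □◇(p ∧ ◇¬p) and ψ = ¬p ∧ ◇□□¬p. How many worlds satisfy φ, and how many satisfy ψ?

For □◇(p ∧ ◇¬p):
a: successors {b}; ◇(p ∧ ◇¬p) there: b:F. ✗
b: no successors, so □◇(p ∧ ◇¬p) holds vacuously. ✓
c: no successors, so □◇(p ∧ ◇¬p) holds vacuously. ✓
d: no successors, so □◇(p ∧ ◇¬p) holds vacuously. ✓
e: successors {b}; ◇(p ∧ ◇¬p) there: b:F. ✗
— 3 worlds.
For ¬p ∧ ◇□□¬p:
a: ¬p is F, ◇□□¬p is T. ✗
b: ¬p is T, ◇□□¬p is F. ✗
c: ¬p is T, ◇□□¬p is F. ✗
d: ¬p is T, ◇□□¬p is F. ✗
e: ¬p is T, ◇□□¬p is T. ✓
— 1 world.

3 and 1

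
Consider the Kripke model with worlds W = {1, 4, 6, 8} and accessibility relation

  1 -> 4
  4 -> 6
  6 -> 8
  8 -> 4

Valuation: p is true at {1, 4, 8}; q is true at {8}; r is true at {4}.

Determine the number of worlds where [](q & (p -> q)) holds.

1

1: successors {4}; q & (p -> q) there: 4:F. ✗
4: successors {6}; q & (p -> q) there: 6:F. ✗
6: successors {8}; q & (p -> q) there: 8:T. ✓
8: successors {4}; q & (p -> q) there: 4:F. ✗
Satisfying worlds: {6}.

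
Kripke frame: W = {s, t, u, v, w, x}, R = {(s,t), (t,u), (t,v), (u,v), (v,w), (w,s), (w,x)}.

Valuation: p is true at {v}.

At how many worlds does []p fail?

s: successors {t}; p there: t:F. ✗
t: successors {u, v}; p there: u:F, v:T. ✗
u: successors {v}; p there: v:T. ✓
v: successors {w}; p there: w:F. ✗
w: successors {s, x}; p there: s:F, x:F. ✗
x: no successors, so []p holds vacuously. ✓
Satisfying worlds: {u, x}.
So []p fails at the other 4 worlds.

4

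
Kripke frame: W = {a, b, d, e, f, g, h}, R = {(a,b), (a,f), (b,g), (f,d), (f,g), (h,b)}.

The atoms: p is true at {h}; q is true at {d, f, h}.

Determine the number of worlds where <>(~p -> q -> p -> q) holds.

a: successors {b, f}; ~p -> q -> p -> q there: b:T, f:T. ✓
b: successors {g}; ~p -> q -> p -> q there: g:T. ✓
d: no successors, so <>(~p -> q -> p -> q) fails. ✗
e: no successors, so <>(~p -> q -> p -> q) fails. ✗
f: successors {d, g}; ~p -> q -> p -> q there: d:T, g:T. ✓
g: no successors, so <>(~p -> q -> p -> q) fails. ✗
h: successors {b}; ~p -> q -> p -> q there: b:T. ✓
Satisfying worlds: {a, b, f, h}.

4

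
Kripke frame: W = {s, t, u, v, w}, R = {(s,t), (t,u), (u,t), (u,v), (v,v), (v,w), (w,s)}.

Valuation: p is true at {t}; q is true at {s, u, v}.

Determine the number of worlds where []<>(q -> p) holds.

s: successors {t}; <>(q -> p) there: t:F. ✗
t: successors {u}; <>(q -> p) there: u:T. ✓
u: successors {t, v}; <>(q -> p) there: t:F, v:T. ✗
v: successors {v, w}; <>(q -> p) there: v:T, w:F. ✗
w: successors {s}; <>(q -> p) there: s:T. ✓
Satisfying worlds: {t, w}.

2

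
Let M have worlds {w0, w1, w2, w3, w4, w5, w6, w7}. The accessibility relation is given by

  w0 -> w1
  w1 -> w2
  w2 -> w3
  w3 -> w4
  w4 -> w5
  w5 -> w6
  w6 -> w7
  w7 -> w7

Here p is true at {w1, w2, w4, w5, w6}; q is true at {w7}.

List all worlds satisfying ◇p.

w0: successors {w1}; p there: w1:T. ✓
w1: successors {w2}; p there: w2:T. ✓
w2: successors {w3}; p there: w3:F. ✗
w3: successors {w4}; p there: w4:T. ✓
w4: successors {w5}; p there: w5:T. ✓
w5: successors {w6}; p there: w6:T. ✓
w6: successors {w7}; p there: w7:F. ✗
w7: successors {w7}; p there: w7:F. ✗

{w0, w1, w3, w4, w5}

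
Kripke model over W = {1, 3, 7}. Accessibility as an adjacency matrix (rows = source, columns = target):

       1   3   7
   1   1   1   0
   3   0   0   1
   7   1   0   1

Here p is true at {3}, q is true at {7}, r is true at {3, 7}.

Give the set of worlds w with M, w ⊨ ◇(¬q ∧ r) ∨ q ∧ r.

{1, 7}

1: ◇(¬q ∧ r) is T, q ∧ r is F. ✓
3: ◇(¬q ∧ r) is F, q ∧ r is F. ✗
7: ◇(¬q ∧ r) is F, q ∧ r is T. ✓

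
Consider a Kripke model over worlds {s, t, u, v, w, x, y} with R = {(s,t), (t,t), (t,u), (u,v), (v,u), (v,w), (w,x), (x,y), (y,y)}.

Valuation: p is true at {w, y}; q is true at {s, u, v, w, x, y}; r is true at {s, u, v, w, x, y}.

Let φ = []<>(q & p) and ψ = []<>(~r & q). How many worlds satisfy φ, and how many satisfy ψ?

For []<>(q & p):
s: successors {t}; <>(q & p) there: t:F. ✗
t: successors {t, u}; <>(q & p) there: t:F, u:F. ✗
u: successors {v}; <>(q & p) there: v:T. ✓
v: successors {u, w}; <>(q & p) there: u:F, w:F. ✗
w: successors {x}; <>(q & p) there: x:T. ✓
x: successors {y}; <>(q & p) there: y:T. ✓
y: successors {y}; <>(q & p) there: y:T. ✓
— 4 worlds.
For []<>(~r & q):
s: successors {t}; <>(~r & q) there: t:F. ✗
t: successors {t, u}; <>(~r & q) there: t:F, u:F. ✗
u: successors {v}; <>(~r & q) there: v:F. ✗
v: successors {u, w}; <>(~r & q) there: u:F, w:F. ✗
w: successors {x}; <>(~r & q) there: x:F. ✗
x: successors {y}; <>(~r & q) there: y:F. ✗
y: successors {y}; <>(~r & q) there: y:F. ✗
— 0 worlds.

4 and 0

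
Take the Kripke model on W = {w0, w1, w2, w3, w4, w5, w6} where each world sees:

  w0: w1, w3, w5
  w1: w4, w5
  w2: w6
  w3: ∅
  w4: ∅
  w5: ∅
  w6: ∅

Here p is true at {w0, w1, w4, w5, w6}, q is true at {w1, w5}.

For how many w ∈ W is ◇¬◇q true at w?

w0: successors {w1, w3, w5}; ¬◇q there: w1:F, w3:T, w5:T. ✓
w1: successors {w4, w5}; ¬◇q there: w4:T, w5:T. ✓
w2: successors {w6}; ¬◇q there: w6:T. ✓
w3: no successors, so ◇¬◇q fails. ✗
w4: no successors, so ◇¬◇q fails. ✗
w5: no successors, so ◇¬◇q fails. ✗
w6: no successors, so ◇¬◇q fails. ✗
Satisfying worlds: {w0, w1, w2}.

3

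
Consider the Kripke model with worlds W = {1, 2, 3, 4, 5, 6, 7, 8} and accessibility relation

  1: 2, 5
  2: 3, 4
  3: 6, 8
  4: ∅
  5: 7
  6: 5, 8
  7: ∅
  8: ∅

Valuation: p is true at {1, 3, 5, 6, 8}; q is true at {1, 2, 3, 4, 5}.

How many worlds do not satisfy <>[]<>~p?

1: successors {2, 5}; []<>~p there: 2:F, 5:F. ✗
2: successors {3, 4}; []<>~p there: 3:F, 4:T. ✓
3: successors {6, 8}; []<>~p there: 6:F, 8:T. ✓
4: no successors, so <>[]<>~p fails. ✗
5: successors {7}; []<>~p there: 7:T. ✓
6: successors {5, 8}; []<>~p there: 5:F, 8:T. ✓
7: no successors, so <>[]<>~p fails. ✗
8: no successors, so <>[]<>~p fails. ✗
Satisfying worlds: {2, 3, 5, 6}.
So <>[]<>~p fails at the other 4 worlds.

4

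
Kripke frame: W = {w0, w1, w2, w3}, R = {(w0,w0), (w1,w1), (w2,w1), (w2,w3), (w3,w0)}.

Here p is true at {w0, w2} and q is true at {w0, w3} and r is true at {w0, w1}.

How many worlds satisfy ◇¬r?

1

w0: successors {w0}; ¬r there: w0:F. ✗
w1: successors {w1}; ¬r there: w1:F. ✗
w2: successors {w1, w3}; ¬r there: w1:F, w3:T. ✓
w3: successors {w0}; ¬r there: w0:F. ✗
Satisfying worlds: {w2}.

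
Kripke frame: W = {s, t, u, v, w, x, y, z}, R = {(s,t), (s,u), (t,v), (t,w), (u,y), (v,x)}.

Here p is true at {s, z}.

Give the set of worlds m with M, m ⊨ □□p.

s: successors {t, u}; □p there: t:F, u:F. ✗
t: successors {v, w}; □p there: v:F, w:T. ✗
u: successors {y}; □p there: y:T. ✓
v: successors {x}; □p there: x:T. ✓
w: no successors, so □□p holds vacuously. ✓
x: no successors, so □□p holds vacuously. ✓
y: no successors, so □□p holds vacuously. ✓
z: no successors, so □□p holds vacuously. ✓

{u, v, w, x, y, z}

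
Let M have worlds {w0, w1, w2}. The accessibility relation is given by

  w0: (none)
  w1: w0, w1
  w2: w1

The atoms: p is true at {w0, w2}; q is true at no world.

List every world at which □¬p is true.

{w0, w2}

w0: no successors, so □¬p holds vacuously. ✓
w1: successors {w0, w1}; ¬p there: w0:F, w1:T. ✗
w2: successors {w1}; ¬p there: w1:T. ✓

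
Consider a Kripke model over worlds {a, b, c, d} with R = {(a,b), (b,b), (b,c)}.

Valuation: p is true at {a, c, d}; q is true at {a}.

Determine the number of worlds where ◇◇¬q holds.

2

a: successors {b}; ◇¬q there: b:T. ✓
b: successors {b, c}; ◇¬q there: b:T, c:F. ✓
c: no successors, so ◇◇¬q fails. ✗
d: no successors, so ◇◇¬q fails. ✗
Satisfying worlds: {a, b}.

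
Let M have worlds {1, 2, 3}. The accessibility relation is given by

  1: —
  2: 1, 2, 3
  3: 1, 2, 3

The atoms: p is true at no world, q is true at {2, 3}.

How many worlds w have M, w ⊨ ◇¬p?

1: no successors, so ◇¬p fails. ✗
2: successors {1, 2, 3}; ¬p there: 1:T, 2:T, 3:T. ✓
3: successors {1, 2, 3}; ¬p there: 1:T, 2:T, 3:T. ✓
Satisfying worlds: {2, 3}.

2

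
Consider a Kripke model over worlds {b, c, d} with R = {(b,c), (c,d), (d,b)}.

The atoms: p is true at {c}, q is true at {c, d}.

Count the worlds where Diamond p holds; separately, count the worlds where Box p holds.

1 and 1

For Diamond p:
b: successors {c}; p there: c:T. ✓
c: successors {d}; p there: d:F. ✗
d: successors {b}; p there: b:F. ✗
— 1 world.
For Box p:
b: successors {c}; p there: c:T. ✓
c: successors {d}; p there: d:F. ✗
d: successors {b}; p there: b:F. ✗
— 1 world.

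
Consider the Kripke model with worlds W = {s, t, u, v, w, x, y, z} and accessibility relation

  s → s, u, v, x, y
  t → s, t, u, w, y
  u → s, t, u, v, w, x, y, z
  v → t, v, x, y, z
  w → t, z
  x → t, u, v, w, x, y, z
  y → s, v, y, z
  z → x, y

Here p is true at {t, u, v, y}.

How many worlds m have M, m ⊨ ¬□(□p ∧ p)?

s: □(□p ∧ p) is F. ✓
t: □(□p ∧ p) is F. ✓
u: □(□p ∧ p) is F. ✓
v: □(□p ∧ p) is F. ✓
w: □(□p ∧ p) is F. ✓
x: □(□p ∧ p) is F. ✓
y: □(□p ∧ p) is F. ✓
z: □(□p ∧ p) is F. ✓
Satisfying worlds: {s, t, u, v, w, x, y, z}.

8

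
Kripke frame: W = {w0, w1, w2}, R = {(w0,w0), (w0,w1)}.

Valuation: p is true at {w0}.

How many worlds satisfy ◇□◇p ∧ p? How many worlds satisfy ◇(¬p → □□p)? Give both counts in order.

1 and 1

For ◇□◇p ∧ p:
w0: ◇□◇p is T, p is T. ✓
w1: ◇□◇p is F, p is F. ✗
w2: ◇□◇p is F, p is F. ✗
— 1 world.
For ◇(¬p → □□p):
w0: successors {w0, w1}; ¬p → □□p there: w0:T, w1:T. ✓
w1: no successors, so ◇(¬p → □□p) fails. ✗
w2: no successors, so ◇(¬p → □□p) fails. ✗
— 1 world.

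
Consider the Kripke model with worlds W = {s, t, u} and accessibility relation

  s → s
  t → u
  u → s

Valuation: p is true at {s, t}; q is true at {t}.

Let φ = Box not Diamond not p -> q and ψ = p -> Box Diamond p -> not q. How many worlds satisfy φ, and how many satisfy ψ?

1 and 2

For Box not Diamond not p -> q:
s: Box not Diamond not p is T, q is F. ✗
t: Box not Diamond not p is T, q is T. ✓
u: Box not Diamond not p is T, q is F. ✗
— 1 world.
For p -> Box Diamond p -> not q:
s: p is T, Box Diamond p -> not q is T. ✓
t: p is T, Box Diamond p -> not q is F. ✗
u: p is F, Box Diamond p -> not q is T. ✓
— 2 worlds.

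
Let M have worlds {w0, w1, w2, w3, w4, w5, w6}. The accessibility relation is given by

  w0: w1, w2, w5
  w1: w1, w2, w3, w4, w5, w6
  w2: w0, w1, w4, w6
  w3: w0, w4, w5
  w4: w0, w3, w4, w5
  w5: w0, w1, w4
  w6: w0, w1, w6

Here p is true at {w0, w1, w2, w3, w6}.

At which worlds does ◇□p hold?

{w1, w2, w6}

w0: successors {w1, w2, w5}; □p there: w1:F, w2:F, w5:F. ✗
w1: successors {w1, w2, w3, w4, w5, w6}; □p there: w1:F, w2:F, w3:F, w4:F, w5:F, w6:T. ✓
w2: successors {w0, w1, w4, w6}; □p there: w0:F, w1:F, w4:F, w6:T. ✓
w3: successors {w0, w4, w5}; □p there: w0:F, w4:F, w5:F. ✗
w4: successors {w0, w3, w4, w5}; □p there: w0:F, w3:F, w4:F, w5:F. ✗
w5: successors {w0, w1, w4}; □p there: w0:F, w1:F, w4:F. ✗
w6: successors {w0, w1, w6}; □p there: w0:F, w1:F, w6:T. ✓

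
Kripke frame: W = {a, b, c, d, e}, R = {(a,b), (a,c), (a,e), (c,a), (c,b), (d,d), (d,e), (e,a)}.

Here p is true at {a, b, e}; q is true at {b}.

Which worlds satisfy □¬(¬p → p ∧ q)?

a: successors {b, c, e}; ¬(¬p → p ∧ q) there: b:F, c:T, e:F. ✗
b: no successors, so □¬(¬p → p ∧ q) holds vacuously. ✓
c: successors {a, b}; ¬(¬p → p ∧ q) there: a:F, b:F. ✗
d: successors {d, e}; ¬(¬p → p ∧ q) there: d:T, e:F. ✗
e: successors {a}; ¬(¬p → p ∧ q) there: a:F. ✗

{b}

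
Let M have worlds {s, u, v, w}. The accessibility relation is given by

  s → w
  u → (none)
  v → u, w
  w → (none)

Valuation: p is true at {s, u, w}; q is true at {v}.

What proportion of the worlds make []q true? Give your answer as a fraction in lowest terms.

s: successors {w}; q there: w:F. ✗
u: no successors, so []q holds vacuously. ✓
v: successors {u, w}; q there: u:F, w:F. ✗
w: no successors, so []q holds vacuously. ✓
That's 2 of 4 worlds, so 2/4 = 1/2.

1/2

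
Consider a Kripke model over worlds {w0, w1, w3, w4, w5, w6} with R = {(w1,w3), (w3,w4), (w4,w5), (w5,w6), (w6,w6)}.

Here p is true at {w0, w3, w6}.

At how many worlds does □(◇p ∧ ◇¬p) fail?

5

w0: no successors, so □(◇p ∧ ◇¬p) holds vacuously. ✓
w1: successors {w3}; ◇p ∧ ◇¬p there: w3:F. ✗
w3: successors {w4}; ◇p ∧ ◇¬p there: w4:F. ✗
w4: successors {w5}; ◇p ∧ ◇¬p there: w5:F. ✗
w5: successors {w6}; ◇p ∧ ◇¬p there: w6:F. ✗
w6: successors {w6}; ◇p ∧ ◇¬p there: w6:F. ✗
Satisfying worlds: {w0}.
So □(◇p ∧ ◇¬p) fails at the other 5 worlds.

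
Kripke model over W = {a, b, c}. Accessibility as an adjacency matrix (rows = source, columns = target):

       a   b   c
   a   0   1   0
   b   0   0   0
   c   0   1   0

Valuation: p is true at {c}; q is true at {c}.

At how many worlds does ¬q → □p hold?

2

a: ¬q is T, □p is F. ✗
b: ¬q is T, □p is T. ✓
c: ¬q is F, □p is F. ✓
Satisfying worlds: {b, c}.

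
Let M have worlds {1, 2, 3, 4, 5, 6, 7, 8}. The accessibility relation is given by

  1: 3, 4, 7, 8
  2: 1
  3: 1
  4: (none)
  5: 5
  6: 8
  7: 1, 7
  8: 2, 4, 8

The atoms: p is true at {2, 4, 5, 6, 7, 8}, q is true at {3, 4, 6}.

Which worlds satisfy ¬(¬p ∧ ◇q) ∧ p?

{2, 4, 5, 6, 7, 8}

1: ¬(¬p ∧ ◇q) is F, p is F. ✗
2: ¬(¬p ∧ ◇q) is T, p is T. ✓
3: ¬(¬p ∧ ◇q) is T, p is F. ✗
4: ¬(¬p ∧ ◇q) is T, p is T. ✓
5: ¬(¬p ∧ ◇q) is T, p is T. ✓
6: ¬(¬p ∧ ◇q) is T, p is T. ✓
7: ¬(¬p ∧ ◇q) is T, p is T. ✓
8: ¬(¬p ∧ ◇q) is T, p is T. ✓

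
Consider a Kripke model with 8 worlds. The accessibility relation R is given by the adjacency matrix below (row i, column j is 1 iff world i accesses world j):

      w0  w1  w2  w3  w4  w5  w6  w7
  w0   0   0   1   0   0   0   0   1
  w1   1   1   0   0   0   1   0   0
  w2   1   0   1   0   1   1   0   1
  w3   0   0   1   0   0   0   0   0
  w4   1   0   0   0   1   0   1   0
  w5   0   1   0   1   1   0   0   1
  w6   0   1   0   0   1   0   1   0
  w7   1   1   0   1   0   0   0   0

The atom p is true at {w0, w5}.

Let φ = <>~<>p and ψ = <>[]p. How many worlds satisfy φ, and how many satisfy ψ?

For <>~<>p:
w0: successors {w2, w7}; ~<>p there: w2:F, w7:F. ✗
w1: successors {w0, w1, w5}; ~<>p there: w0:T, w1:F, w5:T. ✓
w2: successors {w0, w2, w4, w5, w7}; ~<>p there: w0:T, w2:F, w4:F, w5:T, w7:F. ✓
w3: successors {w2}; ~<>p there: w2:F. ✗
w4: successors {w0, w4, w6}; ~<>p there: w0:T, w4:F, w6:T. ✓
w5: successors {w1, w3, w4, w7}; ~<>p there: w1:F, w3:T, w4:F, w7:F. ✓
w6: successors {w1, w4, w6}; ~<>p there: w1:F, w4:F, w6:T. ✓
w7: successors {w0, w1, w3}; ~<>p there: w0:T, w1:F, w3:T. ✓
— 6 worlds.
For <>[]p:
w0: successors {w2, w7}; []p there: w2:F, w7:F. ✗
w1: successors {w0, w1, w5}; []p there: w0:F, w1:F, w5:F. ✗
w2: successors {w0, w2, w4, w5, w7}; []p there: w0:F, w2:F, w4:F, w5:F, w7:F. ✗
w3: successors {w2}; []p there: w2:F. ✗
w4: successors {w0, w4, w6}; []p there: w0:F, w4:F, w6:F. ✗
w5: successors {w1, w3, w4, w7}; []p there: w1:F, w3:F, w4:F, w7:F. ✗
w6: successors {w1, w4, w6}; []p there: w1:F, w4:F, w6:F. ✗
w7: successors {w0, w1, w3}; []p there: w0:F, w1:F, w3:F. ✗
— 0 worlds.

6 and 0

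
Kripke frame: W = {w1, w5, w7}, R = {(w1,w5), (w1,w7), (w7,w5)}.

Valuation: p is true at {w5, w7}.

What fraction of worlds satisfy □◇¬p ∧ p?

w1: □◇¬p is F, p is F. ✗
w5: □◇¬p is T, p is T. ✓
w7: □◇¬p is F, p is T. ✗
That's 1 of 3 worlds, so 1/3.

1/3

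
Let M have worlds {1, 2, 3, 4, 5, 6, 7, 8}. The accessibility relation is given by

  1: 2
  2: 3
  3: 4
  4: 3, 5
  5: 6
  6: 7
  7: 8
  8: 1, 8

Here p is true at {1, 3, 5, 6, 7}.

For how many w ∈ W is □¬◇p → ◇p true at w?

8

1: □¬◇p is F, ◇p is F. ✓
2: □¬◇p is T, ◇p is T. ✓
3: □¬◇p is F, ◇p is F. ✓
4: □¬◇p is F, ◇p is T. ✓
5: □¬◇p is F, ◇p is T. ✓
6: □¬◇p is T, ◇p is T. ✓
7: □¬◇p is F, ◇p is F. ✓
8: □¬◇p is F, ◇p is T. ✓
Satisfying worlds: {1, 2, 3, 4, 5, 6, 7, 8}.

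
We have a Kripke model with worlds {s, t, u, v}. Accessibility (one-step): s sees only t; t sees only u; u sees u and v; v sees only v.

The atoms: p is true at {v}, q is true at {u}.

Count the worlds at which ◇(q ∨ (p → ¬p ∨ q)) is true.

3

s: successors {t}; q ∨ (p → ¬p ∨ q) there: t:T. ✓
t: successors {u}; q ∨ (p → ¬p ∨ q) there: u:T. ✓
u: successors {u, v}; q ∨ (p → ¬p ∨ q) there: u:T, v:F. ✓
v: successors {v}; q ∨ (p → ¬p ∨ q) there: v:F. ✗
Satisfying worlds: {s, t, u}.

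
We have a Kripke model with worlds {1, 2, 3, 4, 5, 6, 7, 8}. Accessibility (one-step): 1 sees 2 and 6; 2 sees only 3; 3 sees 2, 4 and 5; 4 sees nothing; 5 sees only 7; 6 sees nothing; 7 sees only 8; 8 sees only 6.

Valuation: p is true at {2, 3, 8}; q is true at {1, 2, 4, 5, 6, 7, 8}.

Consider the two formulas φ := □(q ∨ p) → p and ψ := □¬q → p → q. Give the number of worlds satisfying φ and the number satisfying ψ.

3 and 8

For □(q ∨ p) → p:
1: □(q ∨ p) is T, p is F. ✗
2: □(q ∨ p) is T, p is T. ✓
3: □(q ∨ p) is T, p is T. ✓
4: □(q ∨ p) is T, p is F. ✗
5: □(q ∨ p) is T, p is F. ✗
6: □(q ∨ p) is T, p is F. ✗
7: □(q ∨ p) is T, p is F. ✗
8: □(q ∨ p) is T, p is T. ✓
— 3 worlds.
For □¬q → p → q:
1: □¬q is F, p → q is T. ✓
2: □¬q is T, p → q is T. ✓
3: □¬q is F, p → q is F. ✓
4: □¬q is T, p → q is T. ✓
5: □¬q is F, p → q is T. ✓
6: □¬q is T, p → q is T. ✓
7: □¬q is F, p → q is T. ✓
8: □¬q is F, p → q is T. ✓
— 8 worlds.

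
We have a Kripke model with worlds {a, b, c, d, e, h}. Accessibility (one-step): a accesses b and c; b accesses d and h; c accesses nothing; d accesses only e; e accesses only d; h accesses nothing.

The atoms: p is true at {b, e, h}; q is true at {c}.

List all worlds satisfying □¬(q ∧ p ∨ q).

{b, c, d, e, h}

a: successors {b, c}; ¬(q ∧ p ∨ q) there: b:T, c:F. ✗
b: successors {d, h}; ¬(q ∧ p ∨ q) there: d:T, h:T. ✓
c: no successors, so □¬(q ∧ p ∨ q) holds vacuously. ✓
d: successors {e}; ¬(q ∧ p ∨ q) there: e:T. ✓
e: successors {d}; ¬(q ∧ p ∨ q) there: d:T. ✓
h: no successors, so □¬(q ∧ p ∨ q) holds vacuously. ✓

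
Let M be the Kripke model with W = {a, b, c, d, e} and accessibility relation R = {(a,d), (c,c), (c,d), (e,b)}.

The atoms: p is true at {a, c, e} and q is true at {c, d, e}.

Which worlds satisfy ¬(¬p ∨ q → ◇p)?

a: ¬p ∨ q → ◇p is T. ✗
b: ¬p ∨ q → ◇p is F. ✓
c: ¬p ∨ q → ◇p is T. ✗
d: ¬p ∨ q → ◇p is F. ✓
e: ¬p ∨ q → ◇p is F. ✓

{b, d, e}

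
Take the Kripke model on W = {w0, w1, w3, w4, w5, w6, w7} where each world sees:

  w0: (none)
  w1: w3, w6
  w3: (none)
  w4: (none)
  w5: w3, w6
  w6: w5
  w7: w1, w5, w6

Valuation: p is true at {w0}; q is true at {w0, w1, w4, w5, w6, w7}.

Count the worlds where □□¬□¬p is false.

4

w0: no successors, so □□¬□¬p holds vacuously. ✓
w1: successors {w3, w6}; □¬□¬p there: w3:T, w6:F. ✗
w3: no successors, so □□¬□¬p holds vacuously. ✓
w4: no successors, so □□¬□¬p holds vacuously. ✓
w5: successors {w3, w6}; □¬□¬p there: w3:T, w6:F. ✗
w6: successors {w5}; □¬□¬p there: w5:F. ✗
w7: successors {w1, w5, w6}; □¬□¬p there: w1:F, w5:F, w6:F. ✗
Satisfying worlds: {w0, w3, w4}.
So □□¬□¬p fails at the other 4 worlds.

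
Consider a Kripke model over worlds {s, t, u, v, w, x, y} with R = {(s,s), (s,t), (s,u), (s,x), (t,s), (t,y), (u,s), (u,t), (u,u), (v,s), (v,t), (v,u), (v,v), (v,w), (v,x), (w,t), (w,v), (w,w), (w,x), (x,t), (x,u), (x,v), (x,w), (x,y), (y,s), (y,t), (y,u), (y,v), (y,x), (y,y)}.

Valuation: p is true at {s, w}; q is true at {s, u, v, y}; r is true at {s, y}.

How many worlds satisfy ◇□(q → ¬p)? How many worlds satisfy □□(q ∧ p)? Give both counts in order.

5 and 0

For ◇□(q → ¬p):
s: successors {s, t, u, x}; □(q → ¬p) there: s:F, t:F, u:F, x:T. ✓
t: successors {s, y}; □(q → ¬p) there: s:F, y:F. ✗
u: successors {s, t, u}; □(q → ¬p) there: s:F, t:F, u:F. ✗
v: successors {s, t, u, v, w, x}; □(q → ¬p) there: s:F, t:F, u:F, v:F, w:T, x:T. ✓
w: successors {t, v, w, x}; □(q → ¬p) there: t:F, v:F, w:T, x:T. ✓
x: successors {t, u, v, w, y}; □(q → ¬p) there: t:F, u:F, v:F, w:T, y:F. ✓
y: successors {s, t, u, v, x, y}; □(q → ¬p) there: s:F, t:F, u:F, v:F, x:T, y:F. ✓
— 5 worlds.
For □□(q ∧ p):
s: successors {s, t, u, x}; □(q ∧ p) there: s:F, t:F, u:F, x:F. ✗
t: successors {s, y}; □(q ∧ p) there: s:F, y:F. ✗
u: successors {s, t, u}; □(q ∧ p) there: s:F, t:F, u:F. ✗
v: successors {s, t, u, v, w, x}; □(q ∧ p) there: s:F, t:F, u:F, v:F, w:F, x:F. ✗
w: successors {t, v, w, x}; □(q ∧ p) there: t:F, v:F, w:F, x:F. ✗
x: successors {t, u, v, w, y}; □(q ∧ p) there: t:F, u:F, v:F, w:F, y:F. ✗
y: successors {s, t, u, v, x, y}; □(q ∧ p) there: s:F, t:F, u:F, v:F, x:F, y:F. ✗
— 0 worlds.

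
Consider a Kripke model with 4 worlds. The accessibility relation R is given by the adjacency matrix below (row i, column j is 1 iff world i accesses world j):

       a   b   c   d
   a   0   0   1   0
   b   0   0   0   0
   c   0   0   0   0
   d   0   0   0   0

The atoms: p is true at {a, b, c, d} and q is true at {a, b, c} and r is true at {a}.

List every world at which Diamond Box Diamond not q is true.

a: successors {c}; Box Diamond not q there: c:T. ✓
b: no successors, so Diamond Box Diamond not q fails. ✗
c: no successors, so Diamond Box Diamond not q fails. ✗
d: no successors, so Diamond Box Diamond not q fails. ✗

{a}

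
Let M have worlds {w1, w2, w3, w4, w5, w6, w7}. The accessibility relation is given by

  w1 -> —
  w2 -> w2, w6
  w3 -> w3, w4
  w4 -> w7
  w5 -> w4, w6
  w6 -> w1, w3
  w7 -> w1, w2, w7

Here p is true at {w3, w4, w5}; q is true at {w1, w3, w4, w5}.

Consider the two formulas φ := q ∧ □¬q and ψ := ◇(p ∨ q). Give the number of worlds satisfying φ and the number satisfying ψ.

For q ∧ □¬q:
w1: q is T, □¬q is T. ✓
w2: q is F, □¬q is T. ✗
w3: q is T, □¬q is F. ✗
w4: q is T, □¬q is T. ✓
w5: q is T, □¬q is F. ✗
w6: q is F, □¬q is F. ✗
w7: q is F, □¬q is F. ✗
— 2 worlds.
For ◇(p ∨ q):
w1: no successors, so ◇(p ∨ q) fails. ✗
w2: successors {w2, w6}; p ∨ q there: w2:F, w6:F. ✗
w3: successors {w3, w4}; p ∨ q there: w3:T, w4:T. ✓
w4: successors {w7}; p ∨ q there: w7:F. ✗
w5: successors {w4, w6}; p ∨ q there: w4:T, w6:F. ✓
w6: successors {w1, w3}; p ∨ q there: w1:T, w3:T. ✓
w7: successors {w1, w2, w7}; p ∨ q there: w1:T, w2:F, w7:F. ✓
— 4 worlds.

2 and 4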